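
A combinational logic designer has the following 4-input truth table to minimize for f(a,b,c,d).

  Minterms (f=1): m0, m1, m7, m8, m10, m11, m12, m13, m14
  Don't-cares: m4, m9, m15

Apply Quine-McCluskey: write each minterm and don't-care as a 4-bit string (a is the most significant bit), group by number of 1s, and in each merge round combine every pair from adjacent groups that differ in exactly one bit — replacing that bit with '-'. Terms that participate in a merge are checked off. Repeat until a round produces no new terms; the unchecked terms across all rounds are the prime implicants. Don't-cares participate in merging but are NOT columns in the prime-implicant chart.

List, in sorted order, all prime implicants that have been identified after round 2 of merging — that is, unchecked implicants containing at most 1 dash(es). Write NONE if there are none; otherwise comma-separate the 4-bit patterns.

[col 0] 0000*, 0001*, 0100*, 0111*, 1000*, 1001*, 1010*, 1011*, 1100*, 1101*, 1110*, 1111*
[col 1] -000*, -001*, -100*, -111, 0-00*, 000-*, 1-00*, 1-01*, 1-10*, 1-11*, 10-0*, 10-1*, 100-*, 101-*, 11-0*, 11-1*, 110-*, 111-*
[col 2] --00, -00-, 1--0*, 1--1*, 1-0-*, 1-1-*, 10--*, 11--*
[col 3] 1---
Prime implicants: --00, -00-, -111, 1---

-111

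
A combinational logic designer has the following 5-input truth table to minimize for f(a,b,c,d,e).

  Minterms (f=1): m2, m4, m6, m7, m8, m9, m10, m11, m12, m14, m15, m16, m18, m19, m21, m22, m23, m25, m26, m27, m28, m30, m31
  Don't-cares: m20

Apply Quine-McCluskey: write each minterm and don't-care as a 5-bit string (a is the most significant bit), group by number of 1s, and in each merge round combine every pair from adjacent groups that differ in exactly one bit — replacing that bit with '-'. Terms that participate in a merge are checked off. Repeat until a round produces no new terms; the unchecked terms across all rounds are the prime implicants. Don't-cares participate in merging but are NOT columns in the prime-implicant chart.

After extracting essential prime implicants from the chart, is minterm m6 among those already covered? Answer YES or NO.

size-2^0 implicants → 00010(✓)  00100(✓)  00110(✓)  00111(✓)  01000(✓)  01001(✓)  01010(✓)  01011(✓)  01100(✓)  01110(✓)  01111(✓)  10000(✓)  10010(✓)  10011(✓)  10100(✓)  10101(✓)  10110(✓)  10111(✓)  11001(✓)  11010(✓)  11011(✓)  11100(✓)  11110(✓)  11111(✓)
size-2^1 implicants → -0010(✓)  -0100(✓)  -0110(✓)  -0111(✓)  -1001(✓)  -1010(✓)  -1011(✓)  -1100(✓)  -1110(✓)  -1111(✓)  0-010(✓)  0-100(✓)  0-110(✓)  0-111(✓)  00-10(✓)  001-0(✓)  0011-(✓)  01-00(✓)  01-10(✓)  01-11(✓)  010-0(✓)  010-1(✓)  0100-(✓)  0101-(✓)  011-0(✓)  0111-(✓)  1-010(✓)  1-011(✓)  1-100(✓)  1-110(✓)  1-111(✓)  10-00(✓)  10-10(✓)  10-11(✓)  100-0(✓)  1001-(✓)  101-0(✓)  101-1(✓)  1010-(✓)  1011-(✓)  11-10(✓)  11-11(✓)  110-1(✓)  1101-(✓)  111-0(✓)  1111-(✓)
size-2^2 implicants → --010(✓)  --100(✓)  --110(✓)  --111(✓)  -0-10(✓)  -01-0(✓)  -011-(✓)  -1-10(✓)  -1-11(✓)  -10-1  -101-(✓)  -11-0(✓)  -111-(✓)  0--10(✓)  0-1-0(✓)  0-11-(✓)  01--0  01-1-(✓)  010--  1--10(✓)  1--11(✓)  1-01-(✓)  1-1-0(✓)  1-11-(✓)  10--0  10-1-(✓)  101--  11-1-(✓)
size-2^3 implicants → ---10  --1-0  --11-  -1-1-  1--1-
Unchecked terms (primes): ---10, --1-0, --11-, -1-1-, -10-1, 01--0, 010--, 1--1-, 10--0, 101--
Minterm coverage:
  m2 ⊆ ---10 [E]
  m4 ⊆ --1-0 [E]
  m6 ⊆ ---10,--1-0,--11-
  m7 ⊆ --11- [E]
  m8 ⊆ 01--0,010--
  m9 ⊆ -10-1,010--
  m10 ⊆ ---10,-1-1-,01--0,010--
  m11 ⊆ -1-1-,-10-1,010--
  m12 ⊆ --1-0,01--0
  m14 ⊆ ---10,--1-0,--11-,-1-1-,01--0
  m15 ⊆ --11-,-1-1-
  m16 ⊆ 10--0 [E]
  m18 ⊆ ---10,1--1-,10--0
  m19 ⊆ 1--1- [E]
  m21 ⊆ 101-- [E]
  m22 ⊆ ---10,--1-0,--11-,1--1-,10--0,101--
  m23 ⊆ --11-,1--1-,101--
  m25 ⊆ -10-1 [E]
  m26 ⊆ ---10,-1-1-,1--1-
  m27 ⊆ -1-1-,-10-1,1--1-
  m28 ⊆ --1-0 [E]
  m30 ⊆ ---10,--1-0,--11-,-1-1-,1--1-
  m31 ⊆ --11-,-1-1-,1--1-
E = {---10, --1-0, --11-, -10-1, 1--1-, 10--0, 101--}

YES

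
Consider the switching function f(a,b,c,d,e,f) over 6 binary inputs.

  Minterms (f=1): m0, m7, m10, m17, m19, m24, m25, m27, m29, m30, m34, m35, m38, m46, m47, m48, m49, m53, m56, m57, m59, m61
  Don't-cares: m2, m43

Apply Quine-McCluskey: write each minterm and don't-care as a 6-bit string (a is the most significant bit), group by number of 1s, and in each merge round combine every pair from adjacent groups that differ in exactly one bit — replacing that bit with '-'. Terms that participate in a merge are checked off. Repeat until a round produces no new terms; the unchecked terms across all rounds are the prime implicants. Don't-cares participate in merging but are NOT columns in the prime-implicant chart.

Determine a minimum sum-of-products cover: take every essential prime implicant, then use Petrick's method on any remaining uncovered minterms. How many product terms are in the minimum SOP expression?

Round 0: 000000✓ 000010✓ 000111 001010✓ 010001✓ 010011✓ 011000✓ 011001✓ 011011✓ 011101✓ 011110 100010✓ 100011✓ 100110✓ 101011✓ 101110✓ 101111✓ 110000✓ 110001✓ 110101✓ 111000✓ 111001✓ 111011✓ 111101✓
Round 1: -00010 -10001✓ -11000✓ -11001✓ -11011✓ -11101✓ 00-010 0000-0 01-001✓ 01-011✓ 0100-1✓ 011-01✓ 0110-1✓ 01100-✓ 1-1011 10-011 10-110 100-10 10001- 101-11 10111- 11-000✓ 11-001✓ 11-101✓ 110-01✓ 11000-✓ 111-01✓ 1110-1✓ 11100-✓
Round 2: -1-001 -11-01 -110-1 -1100- 01-0-1 11--01 11-00-
PIs = {-00010, -1-001, -11-01, -110-1, -1100-, 00-010, 0000-0, 000111, 01-0-1, 011110, 1-1011, 10-011, 10-110, 100-10, 10001-, 101-11, 10111-, 11--01, 11-00-}
Coverage chart:
  m0: 0000-0 ←essential
  m7: 000111 ←essential
  m10: 00-010 ←essential
  m17: -1-001,01-0-1
  m19: 01-0-1 ←essential
  m24: -1100- ←essential
  m25: -1-001,-11-01,-110-1,-1100-,01-0-1
  m27: -110-1,01-0-1
  m29: -11-01 ←essential
  m30: 011110 ←essential
  m34: -00010,100-10,10001-
  m35: 10-011,10001-
  m38: 10-110,100-10
  m46: 10-110,10111-
  m47: 101-11,10111-
  m48: 11-00- ←essential
  m49: -1-001,11--01,11-00-
  m53: 11--01 ←essential
  m56: -1100-,11-00-
  m57: -1-001,-11-01,-110-1,-1100-,11--01,11-00-
  m59: -110-1,1-1011
  m61: -11-01,11--01
Essential: -11-01, -1100-, 00-010, 0000-0, 000111, 01-0-1, 011110, 11--01, 11-00-
Petrick residual → -110-1, 10-011, 100-10, 10111-
Min cover (13 terms): bce'f + bcd'f + bcd'e' + a'b'd'ef' + a'b'c'd'f' + a'b'c'def + a'bd'f + a'bcdef' + ab'd'ef + ab'c'ef' + ab'cde + abe'f + abd'e'

13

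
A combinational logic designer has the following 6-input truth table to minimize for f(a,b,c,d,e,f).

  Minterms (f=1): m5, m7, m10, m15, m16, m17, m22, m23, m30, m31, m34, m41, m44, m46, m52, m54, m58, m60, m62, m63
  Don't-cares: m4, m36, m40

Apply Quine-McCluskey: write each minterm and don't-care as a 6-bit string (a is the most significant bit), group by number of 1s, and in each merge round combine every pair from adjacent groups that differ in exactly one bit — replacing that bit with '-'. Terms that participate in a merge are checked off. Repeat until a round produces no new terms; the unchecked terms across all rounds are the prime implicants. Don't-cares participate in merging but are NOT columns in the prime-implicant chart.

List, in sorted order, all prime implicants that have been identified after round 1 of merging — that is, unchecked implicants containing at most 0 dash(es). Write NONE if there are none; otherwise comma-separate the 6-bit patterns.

001010, 100010

Round 0: 000100✓ 000101✓ 000111✓ 001010 001111✓ 010000✓ 010001✓ 010110✓ 010111✓ 011110✓ 011111✓ 100010 100100✓ 101000✓ 101001✓ 101100✓ 101110✓ 110100✓ 110110✓ 111010✓ 111100✓ 111110✓ 111111✓
Round 1: -00100 -10110✓ -11110✓ -11111✓ 0-0111✓ 0-1111✓ 00-111✓ 0001-1 00010- 01-110✓ 01-111✓ 01000- 01011-✓ 01111-✓ 1-0100✓ 1-1100✓ 1-1110✓ 10-100✓ 101-00 10100- 1011-0✓ 11-100✓ 11-110✓ 1101-0✓ 111-10 1111-0✓ 11111-✓
Round 2: -1-110 -1111- 0--111 01-11- 1--100 1-11-0 11-1-0
PIs = {-00100, -1-110, -1111-, 0--111, 0001-1, 00010-, 001010, 01-11-, 01000-, 1--100, 1-11-0, 100010, 101-00, 10100-, 11-1-0, 111-10}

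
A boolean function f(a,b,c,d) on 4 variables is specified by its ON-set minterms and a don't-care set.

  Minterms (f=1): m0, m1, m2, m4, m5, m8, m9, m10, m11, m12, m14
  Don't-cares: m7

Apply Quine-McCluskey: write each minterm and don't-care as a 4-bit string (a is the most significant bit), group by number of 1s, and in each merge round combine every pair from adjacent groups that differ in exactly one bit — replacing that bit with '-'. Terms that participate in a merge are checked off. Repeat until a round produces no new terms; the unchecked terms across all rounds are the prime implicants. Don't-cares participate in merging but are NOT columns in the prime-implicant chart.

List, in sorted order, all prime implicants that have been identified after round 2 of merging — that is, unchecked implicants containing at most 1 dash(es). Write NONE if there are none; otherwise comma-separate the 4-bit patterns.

01-1

[col 0] 0000*, 0001*, 0010*, 0100*, 0101*, 0111*, 1000*, 1001*, 1010*, 1011*, 1100*, 1110*
[col 1] -000*, -001*, -010*, -100*, 0-00*, 0-01*, 00-0*, 000-*, 01-1, 010-*, 1-00*, 1-10*, 10-0*, 10-1*, 100-*, 101-*, 11-0*
[col 2] --00, -0-0, -00-, 0-0-, 1--0, 10--
Prime implicants: --00, -0-0, -00-, 0-0-, 01-1, 1--0, 10--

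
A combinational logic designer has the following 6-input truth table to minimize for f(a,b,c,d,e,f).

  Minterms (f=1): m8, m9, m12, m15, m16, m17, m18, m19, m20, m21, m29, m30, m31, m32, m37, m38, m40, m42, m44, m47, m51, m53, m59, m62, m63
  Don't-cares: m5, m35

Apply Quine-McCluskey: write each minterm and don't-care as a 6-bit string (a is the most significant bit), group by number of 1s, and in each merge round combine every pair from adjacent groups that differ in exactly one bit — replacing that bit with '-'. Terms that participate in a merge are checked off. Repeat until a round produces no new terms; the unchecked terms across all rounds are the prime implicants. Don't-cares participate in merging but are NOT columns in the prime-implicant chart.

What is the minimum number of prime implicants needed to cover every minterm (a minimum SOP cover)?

[col 0] 000101*, 001000*, 001001*, 001100*, 001111*, 010000*, 010001*, 010010*, 010011*, 010100*, 010101*, 011101*, 011110*, 011111*, 100000*, 100011*, 100101*, 100110, 101000*, 101010*, 101100*, 101111*, 110011*, 110101*, 111011*, 111110*, 111111*
[col 1] -00101*, -01000*, -01100*, -01111*, -10011, -10101*, -11110*, -11111*, 0-0101*, 0-1111*, 001-00*, 00100-, 01-101, 010-00*, 010-01*, 0100-0*, 0100-1*, 01000-*, 01001-*, 01010-*, 0111-1, 01111-*, 1-0011, 1-0101*, 1-1111*, 10-000, 101-00*, 1010-0, 11-011, 111-11, 11111-*
[col 2] --0101, --1111, -01-00, -1111-, 010-0-, 0100--
Prime implicants: --0101, --1111, -01-00, -10011, -1111-, 00100-, 01-101, 010-0-, 0100--, 0111-1, 1-0011, 10-000, 100110, 1010-0, 11-011, 111-11
PI chart (minterm → PIs covering it):
  8 | -01-00,00100-
  9 | 00100-  (sole → essential)
  12 | -01-00  (sole → essential)
  15 | --1111  (sole → essential)
  16 | 010-0-,0100--
  17 | 010-0-,0100--
  18 | 0100--  (sole → essential)
  19 | -10011,0100--
  20 | 010-0-  (sole → essential)
  21 | --0101,01-101,010-0-
  29 | 01-101,0111-1
  30 | -1111-  (sole → essential)
  31 | --1111,-1111-,0111-1
  32 | 10-000  (sole → essential)
  37 | --0101  (sole → essential)
  38 | 100110  (sole → essential)
  40 | -01-00,10-000,1010-0
  42 | 1010-0  (sole → essential)
  44 | -01-00  (sole → essential)
  47 | --1111  (sole → essential)
  51 | -10011,1-0011,11-011
  53 | --0101  (sole → essential)
  59 | 11-011,111-11
  62 | -1111-  (sole → essential)
  63 | --1111,-1111-,111-11
Essential prime implicants: --0101, --1111, -01-00, -1111-, 00100-, 010-0-, 0100--, 10-000, 100110, 1010-0
Petrick residual → 01-101, 11-011
Minimum SOP uses 12 PIs: c'de'f + cdef + b'ce'f' + bcde + a'b'cd'e' + a'bde'f + a'bc'e' + a'bc'd' + ab'd'e'f' + ab'c'def' + ab'cd'f' + abd'ef

12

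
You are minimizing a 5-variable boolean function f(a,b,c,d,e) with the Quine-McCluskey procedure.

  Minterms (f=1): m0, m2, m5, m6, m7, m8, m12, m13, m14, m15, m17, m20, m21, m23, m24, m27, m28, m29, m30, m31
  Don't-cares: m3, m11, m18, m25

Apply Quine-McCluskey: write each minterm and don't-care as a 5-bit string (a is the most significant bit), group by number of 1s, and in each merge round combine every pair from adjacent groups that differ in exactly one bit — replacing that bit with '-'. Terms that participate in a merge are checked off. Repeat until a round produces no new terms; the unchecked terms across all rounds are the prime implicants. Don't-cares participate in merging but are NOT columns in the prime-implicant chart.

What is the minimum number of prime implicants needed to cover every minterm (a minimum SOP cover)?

8

[col 0] 00000*, 00010*, 00011*, 00101*, 00110*, 00111*, 01000*, 01011*, 01100*, 01101*, 01110*, 01111*, 10001*, 10010*, 10100*, 10101*, 10111*, 11000*, 11001*, 11011*, 11100*, 11101*, 11110*, 11111*
[col 1] -0010, -0101*, -0111*, -1000*, -1011*, -1100*, -1101*, -1110*, -1111*, 0-000, 0-011*, 0-101*, 0-110*, 0-111*, 00-10*, 00-11*, 000-0, 0001-*, 001-1*, 0011-*, 01-00*, 01-11*, 011-0*, 011-1*, 0110-*, 0111-*, 1-001*, 1-100*, 1-101*, 1-111*, 10-01*, 101-1*, 1010-*, 11-00*, 11-01*, 11-11*, 110-1*, 1100-*, 111-0*, 111-1*, 1110-*, 1111-*
[col 2] --101*, --111*, -01-1*, -1-00, -1-11, -11-0*, -11-1*, -110-*, -111-*, 0--11, 0-1-1*, 0-11-, 00-1-, 011--*, 1--01, 1-1-1*, 1-10-, 11--1, 11-0-, 111--*
[col 3] --1-1, -11--
Prime implicants: --1-1, -0010, -1-00, -1-11, -11--, 0--11, 0-000, 0-11-, 00-1-, 000-0, 1--01, 1-10-, 11--1, 11-0-
PI chart (minterm → PIs covering it):
  0 | 0-000,000-0
  2 | -0010,00-1-,000-0
  5 | --1-1  (sole → essential)
  6 | 0-11-,00-1-
  7 | --1-1,0--11,0-11-,00-1-
  8 | -1-00,0-000
  12 | -1-00,-11--
  13 | --1-1,-11--
  14 | -11--,0-11-
  15 | --1-1,-1-11,-11--,0--11,0-11-
  17 | 1--01  (sole → essential)
  20 | 1-10-  (sole → essential)
  21 | --1-1,1--01,1-10-
  23 | --1-1  (sole → essential)
  24 | -1-00,11-0-
  27 | -1-11,11--1
  28 | -1-00,-11--,1-10-,11-0-
  29 | --1-1,-11--,1--01,1-10-,11--1,11-0-
  30 | -11--  (sole → essential)
  31 | --1-1,-1-11,-11--,11--1
Essential prime implicants: --1-1, -11--, 1--01, 1-10-
Petrick residual → -1-00, -1-11, 0-000, 00-1-
Minimum SOP uses 8 PIs: ce + bd'e' + bde + bc + a'c'd'e' + a'b'd + ad'e + acd'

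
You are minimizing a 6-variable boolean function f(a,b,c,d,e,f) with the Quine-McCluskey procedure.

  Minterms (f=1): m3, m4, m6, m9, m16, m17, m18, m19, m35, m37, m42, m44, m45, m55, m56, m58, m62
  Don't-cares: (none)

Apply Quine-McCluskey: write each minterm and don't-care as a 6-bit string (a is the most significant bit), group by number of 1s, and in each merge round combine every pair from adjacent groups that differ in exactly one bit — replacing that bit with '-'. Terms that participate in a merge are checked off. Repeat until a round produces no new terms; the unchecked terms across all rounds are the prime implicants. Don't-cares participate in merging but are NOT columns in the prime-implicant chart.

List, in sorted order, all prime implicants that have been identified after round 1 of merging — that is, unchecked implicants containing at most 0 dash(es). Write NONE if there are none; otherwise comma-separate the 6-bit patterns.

[col 0] 000011*, 000100*, 000110*, 001001, 010000*, 010001*, 010010*, 010011*, 100011*, 100101*, 101010*, 101100*, 101101*, 110111, 111000*, 111010*, 111110*
[col 1] -00011, 0-0011, 0001-0, 0100-0*, 0100-1*, 01000-*, 01001-*, 1-1010, 10-101, 10110-, 111-10, 1110-0
[col 2] 0100--
Prime implicants: -00011, 0-0011, 0001-0, 001001, 0100--, 1-1010, 10-101, 10110-, 110111, 111-10, 1110-0

001001, 110111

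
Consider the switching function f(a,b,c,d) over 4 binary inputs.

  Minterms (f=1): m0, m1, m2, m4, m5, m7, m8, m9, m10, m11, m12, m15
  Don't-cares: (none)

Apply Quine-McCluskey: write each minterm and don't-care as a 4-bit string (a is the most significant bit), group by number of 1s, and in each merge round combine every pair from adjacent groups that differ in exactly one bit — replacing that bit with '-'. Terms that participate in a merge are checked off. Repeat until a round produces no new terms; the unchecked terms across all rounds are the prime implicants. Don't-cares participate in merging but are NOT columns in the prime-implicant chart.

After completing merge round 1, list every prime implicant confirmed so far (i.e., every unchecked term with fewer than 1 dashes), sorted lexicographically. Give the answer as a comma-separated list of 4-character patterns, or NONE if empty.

NONE

Round 0: 0000✓ 0001✓ 0010✓ 0100✓ 0101✓ 0111✓ 1000✓ 1001✓ 1010✓ 1011✓ 1100✓ 1111✓
Round 1: -000✓ -001✓ -010✓ -100✓ -111 0-00✓ 0-01✓ 00-0✓ 000-✓ 01-1 010-✓ 1-00✓ 1-11 10-0✓ 10-1✓ 100-✓ 101-✓
Round 2: --00 -0-0 -00- 0-0- 10--
PIs = {--00, -0-0, -00-, -111, 0-0-, 01-1, 1-11, 10--}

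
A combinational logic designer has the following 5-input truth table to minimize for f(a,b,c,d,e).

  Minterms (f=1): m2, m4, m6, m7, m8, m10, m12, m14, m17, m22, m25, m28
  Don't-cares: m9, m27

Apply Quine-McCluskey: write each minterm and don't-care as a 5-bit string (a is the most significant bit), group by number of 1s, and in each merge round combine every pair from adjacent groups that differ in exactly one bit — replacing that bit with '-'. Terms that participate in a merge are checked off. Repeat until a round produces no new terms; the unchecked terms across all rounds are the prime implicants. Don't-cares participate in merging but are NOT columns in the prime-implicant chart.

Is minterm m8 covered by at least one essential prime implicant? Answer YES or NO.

[col 0] 00010*, 00100*, 00110*, 00111*, 01000*, 01001*, 01010*, 01100*, 01110*, 10001*, 10110*, 11001*, 11011*, 11100*
[col 1] -0110, -1001, -1100, 0-010*, 0-100*, 0-110*, 00-10*, 001-0*, 0011-, 01-00*, 01-10*, 010-0*, 0100-, 011-0*, 1-001, 110-1
[col 2] 0--10, 0-1-0, 01--0
Prime implicants: -0110, -1001, -1100, 0--10, 0-1-0, 0011-, 01--0, 0100-, 1-001, 110-1
PI chart (minterm → PIs covering it):
  2 | 0--10  (sole → essential)
  4 | 0-1-0  (sole → essential)
  6 | -0110,0--10,0-1-0,0011-
  7 | 0011-  (sole → essential)
  8 | 01--0,0100-
  10 | 0--10,01--0
  12 | -1100,0-1-0,01--0
  14 | 0--10,0-1-0,01--0
  17 | 1-001  (sole → essential)
  22 | -0110  (sole → essential)
  25 | -1001,1-001,110-1
  28 | -1100  (sole → essential)
Essential prime implicants: -0110, -1100, 0--10, 0-1-0, 0011-, 1-001

NO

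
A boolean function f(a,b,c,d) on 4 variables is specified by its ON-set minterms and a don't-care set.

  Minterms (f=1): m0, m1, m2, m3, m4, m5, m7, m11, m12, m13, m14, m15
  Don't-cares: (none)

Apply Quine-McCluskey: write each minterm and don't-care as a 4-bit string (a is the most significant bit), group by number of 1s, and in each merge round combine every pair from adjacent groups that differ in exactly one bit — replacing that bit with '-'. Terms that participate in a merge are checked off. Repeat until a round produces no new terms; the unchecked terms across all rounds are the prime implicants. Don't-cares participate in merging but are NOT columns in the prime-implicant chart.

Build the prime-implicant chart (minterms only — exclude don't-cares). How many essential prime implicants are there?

3

[col 0] 0000*, 0001*, 0010*, 0011*, 0100*, 0101*, 0111*, 1011*, 1100*, 1101*, 1110*, 1111*
[col 1] -011*, -100*, -101*, -111*, 0-00*, 0-01*, 0-11*, 00-0*, 00-1*, 000-*, 001-*, 01-1*, 010-*, 1-11*, 11-0*, 11-1*, 110-*, 111-*
[col 2] --11, -1-1, -10-, 0--1, 0-0-, 00--, 11--
Prime implicants: --11, -1-1, -10-, 0--1, 0-0-, 00--, 11--
PI chart (minterm → PIs covering it):
  0 | 0-0-,00--
  1 | 0--1,0-0-,00--
  2 | 00--  (sole → essential)
  3 | --11,0--1,00--
  4 | -10-,0-0-
  5 | -1-1,-10-,0--1,0-0-
  7 | --11,-1-1,0--1
  11 | --11  (sole → essential)
  12 | -10-,11--
  13 | -1-1,-10-,11--
  14 | 11--  (sole → essential)
  15 | --11,-1-1,11--
Essential prime implicants: --11, 00--, 11--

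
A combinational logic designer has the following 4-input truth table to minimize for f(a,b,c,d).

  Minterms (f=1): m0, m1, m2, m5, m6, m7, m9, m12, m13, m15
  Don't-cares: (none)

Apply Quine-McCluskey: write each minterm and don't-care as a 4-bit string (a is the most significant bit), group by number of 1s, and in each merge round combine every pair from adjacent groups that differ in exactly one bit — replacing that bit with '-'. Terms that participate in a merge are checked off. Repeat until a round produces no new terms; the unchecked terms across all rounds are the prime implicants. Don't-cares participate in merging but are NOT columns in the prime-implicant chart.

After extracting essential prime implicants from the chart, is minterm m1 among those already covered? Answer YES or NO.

size-2^0 implicants → 0000(✓)  0001(✓)  0010(✓)  0101(✓)  0110(✓)  0111(✓)  1001(✓)  1100(✓)  1101(✓)  1111(✓)
size-2^1 implicants → -001(✓)  -101(✓)  -111(✓)  0-01(✓)  0-10  00-0  000-  01-1(✓)  011-  1-01(✓)  11-1(✓)  110-
size-2^2 implicants → --01  -1-1
Unchecked terms (primes): --01, -1-1, 0-10, 00-0, 000-, 011-, 110-
Minterm coverage:
  m0 ⊆ 00-0,000-
  m1 ⊆ --01,000-
  m2 ⊆ 0-10,00-0
  m5 ⊆ --01,-1-1
  m6 ⊆ 0-10,011-
  m7 ⊆ -1-1,011-
  m9 ⊆ --01 [E]
  m12 ⊆ 110- [E]
  m13 ⊆ --01,-1-1,110-
  m15 ⊆ -1-1 [E]
E = {--01, -1-1, 110-}

YES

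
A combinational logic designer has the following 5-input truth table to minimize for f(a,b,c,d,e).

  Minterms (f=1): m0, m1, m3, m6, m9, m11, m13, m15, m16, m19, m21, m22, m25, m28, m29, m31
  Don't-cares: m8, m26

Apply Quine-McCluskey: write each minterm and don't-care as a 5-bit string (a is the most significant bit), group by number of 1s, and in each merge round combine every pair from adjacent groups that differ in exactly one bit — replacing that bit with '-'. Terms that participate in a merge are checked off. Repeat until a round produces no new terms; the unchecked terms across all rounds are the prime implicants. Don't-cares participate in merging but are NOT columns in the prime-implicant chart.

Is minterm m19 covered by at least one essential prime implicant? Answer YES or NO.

YES

size-2^0 implicants → 00000(✓)  00001(✓)  00011(✓)  00110(✓)  01000(✓)  01001(✓)  01011(✓)  01101(✓)  01111(✓)  10000(✓)  10011(✓)  10101(✓)  10110(✓)  11001(✓)  11010  11100(✓)  11101(✓)  11111(✓)
size-2^1 implicants → -0000  -0011  -0110  -1001(✓)  -1101(✓)  -1111(✓)  0-000(✓)  0-001(✓)  0-011(✓)  000-1(✓)  0000-(✓)  01-01(✓)  01-11(✓)  010-1(✓)  0100-(✓)  011-1(✓)  1-101  11-01(✓)  111-1(✓)  1110-
size-2^2 implicants → -1-01  -11-1  0-0-1  0-00-  01--1
Unchecked terms (primes): -0000, -0011, -0110, -1-01, -11-1, 0-0-1, 0-00-, 01--1, 1-101, 11010, 1110-
Minterm coverage:
  m0 ⊆ -0000,0-00-
  m1 ⊆ 0-0-1,0-00-
  m3 ⊆ -0011,0-0-1
  m6 ⊆ -0110 [E]
  m9 ⊆ -1-01,0-0-1,0-00-,01--1
  m11 ⊆ 0-0-1,01--1
  m13 ⊆ -1-01,-11-1,01--1
  m15 ⊆ -11-1,01--1
  m16 ⊆ -0000 [E]
  m19 ⊆ -0011 [E]
  m21 ⊆ 1-101 [E]
  m22 ⊆ -0110 [E]
  m25 ⊆ -1-01 [E]
  m28 ⊆ 1110- [E]
  m29 ⊆ -1-01,-11-1,1-101,1110-
  m31 ⊆ -11-1 [E]
E = {-0000, -0011, -0110, -1-01, -11-1, 1-101, 1110-}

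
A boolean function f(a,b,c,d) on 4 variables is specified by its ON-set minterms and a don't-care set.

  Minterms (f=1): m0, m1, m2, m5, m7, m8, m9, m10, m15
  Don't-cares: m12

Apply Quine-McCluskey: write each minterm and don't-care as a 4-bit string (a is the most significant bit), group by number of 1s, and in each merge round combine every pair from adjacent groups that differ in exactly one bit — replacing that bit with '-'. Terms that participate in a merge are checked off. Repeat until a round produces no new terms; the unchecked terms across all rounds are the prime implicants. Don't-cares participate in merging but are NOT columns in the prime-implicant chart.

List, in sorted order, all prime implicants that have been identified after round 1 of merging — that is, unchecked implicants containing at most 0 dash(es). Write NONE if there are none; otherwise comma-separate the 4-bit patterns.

NONE

size-2^0 implicants → 0000(✓)  0001(✓)  0010(✓)  0101(✓)  0111(✓)  1000(✓)  1001(✓)  1010(✓)  1100(✓)  1111(✓)
size-2^1 implicants → -000(✓)  -001(✓)  -010(✓)  -111  0-01  00-0(✓)  000-(✓)  01-1  1-00  10-0(✓)  100-(✓)
size-2^2 implicants → -0-0  -00-
Unchecked terms (primes): -0-0, -00-, -111, 0-01, 01-1, 1-00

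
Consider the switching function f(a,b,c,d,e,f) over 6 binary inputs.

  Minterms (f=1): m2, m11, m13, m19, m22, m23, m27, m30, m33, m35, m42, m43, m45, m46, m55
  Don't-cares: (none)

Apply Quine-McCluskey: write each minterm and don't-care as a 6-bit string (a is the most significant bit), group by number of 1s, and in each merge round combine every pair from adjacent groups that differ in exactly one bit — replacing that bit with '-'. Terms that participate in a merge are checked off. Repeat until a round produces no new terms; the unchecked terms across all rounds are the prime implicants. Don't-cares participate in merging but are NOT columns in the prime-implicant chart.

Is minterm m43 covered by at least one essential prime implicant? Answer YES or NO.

size-2^0 implicants → 000010  001011(✓)  001101(✓)  010011(✓)  010110(✓)  010111(✓)  011011(✓)  011110(✓)  100001(✓)  100011(✓)  101010(✓)  101011(✓)  101101(✓)  101110(✓)  110111(✓)
size-2^1 implicants → -01011  -01101  -10111  0-1011  01-011  01-110  010-11  01011-  10-011  1000-1  101-10  10101-
Unchecked terms (primes): -01011, -01101, -10111, 0-1011, 000010, 01-011, 01-110, 010-11, 01011-, 10-011, 1000-1, 101-10, 10101-
Minterm coverage:
  m2 ⊆ 000010 [E]
  m11 ⊆ -01011,0-1011
  m13 ⊆ -01101 [E]
  m19 ⊆ 01-011,010-11
  m22 ⊆ 01-110,01011-
  m23 ⊆ -10111,010-11,01011-
  m27 ⊆ 0-1011,01-011
  m30 ⊆ 01-110 [E]
  m33 ⊆ 1000-1 [E]
  m35 ⊆ 10-011,1000-1
  m42 ⊆ 101-10,10101-
  m43 ⊆ -01011,10-011,10101-
  m45 ⊆ -01101 [E]
  m46 ⊆ 101-10 [E]
  m55 ⊆ -10111 [E]
E = {-01101, -10111, 000010, 01-110, 1000-1, 101-10}

NO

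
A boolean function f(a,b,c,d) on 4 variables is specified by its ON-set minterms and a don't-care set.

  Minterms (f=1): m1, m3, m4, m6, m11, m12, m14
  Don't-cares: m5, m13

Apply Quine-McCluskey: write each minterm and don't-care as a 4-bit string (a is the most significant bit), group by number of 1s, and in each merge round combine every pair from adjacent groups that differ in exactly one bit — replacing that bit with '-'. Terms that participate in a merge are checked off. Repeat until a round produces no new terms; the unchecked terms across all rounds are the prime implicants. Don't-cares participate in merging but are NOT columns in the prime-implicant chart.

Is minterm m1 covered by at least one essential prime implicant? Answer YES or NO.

NO

[col 0] 0001*, 0011*, 0100*, 0101*, 0110*, 1011*, 1100*, 1101*, 1110*
[col 1] -011, -100*, -101*, -110*, 0-01, 00-1, 01-0*, 010-*, 11-0*, 110-*
[col 2] -1-0, -10-
Prime implicants: -011, -1-0, -10-, 0-01, 00-1
PI chart (minterm → PIs covering it):
  1 | 0-01,00-1
  3 | -011,00-1
  4 | -1-0,-10-
  6 | -1-0  (sole → essential)
  11 | -011  (sole → essential)
  12 | -1-0,-10-
  14 | -1-0  (sole → essential)
Essential prime implicants: -011, -1-0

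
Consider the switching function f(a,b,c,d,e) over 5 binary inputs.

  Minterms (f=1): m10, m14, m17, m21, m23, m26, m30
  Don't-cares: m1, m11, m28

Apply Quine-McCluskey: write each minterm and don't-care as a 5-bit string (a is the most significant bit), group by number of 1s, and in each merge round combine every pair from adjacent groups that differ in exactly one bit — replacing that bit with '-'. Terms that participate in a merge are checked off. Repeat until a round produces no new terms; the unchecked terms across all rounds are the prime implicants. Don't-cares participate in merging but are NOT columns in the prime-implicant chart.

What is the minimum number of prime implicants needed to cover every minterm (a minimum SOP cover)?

[col 0] 00001*, 01010*, 01011*, 01110*, 10001*, 10101*, 10111*, 11010*, 11100*, 11110*
[col 1] -0001, -1010*, -1110*, 01-10*, 0101-, 10-01, 101-1, 11-10*, 111-0
[col 2] -1-10
Prime implicants: -0001, -1-10, 0101-, 10-01, 101-1, 111-0
PI chart (minterm → PIs covering it):
  10 | -1-10,0101-
  14 | -1-10  (sole → essential)
  17 | -0001,10-01
  21 | 10-01,101-1
  23 | 101-1  (sole → essential)
  26 | -1-10  (sole → essential)
  30 | -1-10,111-0
Essential prime implicants: -1-10, 101-1
Petrick residual → -0001
Minimum SOP uses 3 PIs: b'c'd'e + bde' + ab'ce

3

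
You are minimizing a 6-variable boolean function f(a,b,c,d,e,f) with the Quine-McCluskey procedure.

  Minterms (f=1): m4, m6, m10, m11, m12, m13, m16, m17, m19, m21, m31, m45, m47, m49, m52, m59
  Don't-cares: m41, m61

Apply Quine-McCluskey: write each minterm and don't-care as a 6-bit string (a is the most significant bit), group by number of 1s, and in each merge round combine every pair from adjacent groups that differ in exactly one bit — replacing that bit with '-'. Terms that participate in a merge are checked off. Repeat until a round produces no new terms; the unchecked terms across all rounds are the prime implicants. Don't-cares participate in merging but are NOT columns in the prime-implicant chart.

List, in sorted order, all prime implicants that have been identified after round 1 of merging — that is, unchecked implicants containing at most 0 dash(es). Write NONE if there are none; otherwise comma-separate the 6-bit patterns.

Round 0: 000100✓ 000110✓ 001010✓ 001011✓ 001100✓ 001101✓ 010000✓ 010001✓ 010011✓ 010101✓ 011111 101001✓ 101101✓ 101111✓ 110001✓ 110100 111011 111101✓
Round 1: -01101 -10001 00-100 0001-0 00101- 00110- 010-01 0100-1 01000- 1-1101 101-01 1011-1
PIs = {-01101, -10001, 00-100, 0001-0, 00101-, 00110-, 010-01, 0100-1, 01000-, 011111, 1-1101, 101-01, 1011-1, 110100, 111011}

011111, 110100, 111011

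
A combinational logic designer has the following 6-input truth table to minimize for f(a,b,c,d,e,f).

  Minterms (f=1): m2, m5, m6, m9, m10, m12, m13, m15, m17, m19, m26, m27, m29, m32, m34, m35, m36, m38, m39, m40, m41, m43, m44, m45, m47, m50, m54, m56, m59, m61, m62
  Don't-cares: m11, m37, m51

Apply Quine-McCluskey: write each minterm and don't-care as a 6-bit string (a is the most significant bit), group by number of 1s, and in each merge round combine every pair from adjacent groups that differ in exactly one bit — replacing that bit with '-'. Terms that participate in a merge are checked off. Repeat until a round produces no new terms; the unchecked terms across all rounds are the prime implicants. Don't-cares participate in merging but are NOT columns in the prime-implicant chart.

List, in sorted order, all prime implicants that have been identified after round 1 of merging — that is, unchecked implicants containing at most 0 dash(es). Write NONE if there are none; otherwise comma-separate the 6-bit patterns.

size-2^0 implicants → 000010(✓)  000101(✓)  000110(✓)  001001(✓)  001010(✓)  001011(✓)  001100(✓)  001101(✓)  001111(✓)  010001(✓)  010011(✓)  011010(✓)  011011(✓)  011101(✓)  100000(✓)  100010(✓)  100011(✓)  100100(✓)  100101(✓)  100110(✓)  100111(✓)  101000(✓)  101001(✓)  101011(✓)  101100(✓)  101101(✓)  101111(✓)  110010(✓)  110011(✓)  110110(✓)  111000(✓)  111011(✓)  111101(✓)  111110(✓)
size-2^1 implicants → -00010(✓)  -00101(✓)  -00110(✓)  -01001(✓)  -01011(✓)  -01100(✓)  -01101(✓)  -01111(✓)  -10011(✓)  -11011(✓)  -11101(✓)  0-1010(✓)  0-1011(✓)  0-1101(✓)  00-010  00-101(✓)  000-10(✓)  001-01(✓)  001-11(✓)  0010-1(✓)  00101-(✓)  0011-1(✓)  00110-(✓)  01-011(✓)  0100-1  01101-(✓)  1-0010(✓)  1-0011(✓)  1-0110(✓)  1-1000  1-1011(✓)  1-1101(✓)  10-000(✓)  10-011(✓)  10-100(✓)  10-101(✓)  10-111(✓)  100-00(✓)  100-10(✓)  100-11(✓)  1000-0(✓)  10001-(✓)  1001-0(✓)  1001-1(✓)  10010-(✓)  10011-(✓)  101-00(✓)  101-01(✓)  101-11(✓)  1010-1(✓)  10100-(✓)  1011-1(✓)  10110-(✓)  11-011(✓)  11-110  110-10(✓)  11001-(✓)
size-2^2 implicants → --1011  --1101  -0-101  -00-10  -01-01(✓)  -01-11(✓)  -010-1(✓)  -011-1(✓)  -0110-  -1-011  0-101-  001--1(✓)  1--011  1-0-10  1-001-  10--00  10--11  10-1-1  10-10-  100--0  100-1-  1001--  101--1(✓)  101-0-
size-2^3 implicants → -01--1
Unchecked terms (primes): --1011, --1101, -0-101, -00-10, -01--1, -0110-, -1-011, 0-101-, 00-010, 0100-1, 1--011, 1-0-10, 1-001-, 1-1000, 10--00, 10--11, 10-1-1, 10-10-, 100--0, 100-1-, 1001--, 101-0-, 11-110

NONE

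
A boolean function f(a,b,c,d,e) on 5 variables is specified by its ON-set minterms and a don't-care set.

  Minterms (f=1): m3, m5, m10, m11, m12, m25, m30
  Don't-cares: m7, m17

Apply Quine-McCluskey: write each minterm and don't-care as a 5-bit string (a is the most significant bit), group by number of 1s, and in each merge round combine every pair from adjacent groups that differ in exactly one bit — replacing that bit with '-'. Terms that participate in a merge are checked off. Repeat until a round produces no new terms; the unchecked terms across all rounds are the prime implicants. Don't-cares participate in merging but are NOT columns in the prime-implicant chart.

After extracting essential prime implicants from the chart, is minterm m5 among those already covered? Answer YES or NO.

YES

[col 0] 00011*, 00101*, 00111*, 01010*, 01011*, 01100, 10001*, 11001*, 11110
[col 1] 0-011, 00-11, 001-1, 0101-, 1-001
Prime implicants: 0-011, 00-11, 001-1, 0101-, 01100, 1-001, 11110
PI chart (minterm → PIs covering it):
  3 | 0-011,00-11
  5 | 001-1  (sole → essential)
  10 | 0101-  (sole → essential)
  11 | 0-011,0101-
  12 | 01100  (sole → essential)
  25 | 1-001  (sole → essential)
  30 | 11110  (sole → essential)
Essential prime implicants: 001-1, 0101-, 01100, 1-001, 11110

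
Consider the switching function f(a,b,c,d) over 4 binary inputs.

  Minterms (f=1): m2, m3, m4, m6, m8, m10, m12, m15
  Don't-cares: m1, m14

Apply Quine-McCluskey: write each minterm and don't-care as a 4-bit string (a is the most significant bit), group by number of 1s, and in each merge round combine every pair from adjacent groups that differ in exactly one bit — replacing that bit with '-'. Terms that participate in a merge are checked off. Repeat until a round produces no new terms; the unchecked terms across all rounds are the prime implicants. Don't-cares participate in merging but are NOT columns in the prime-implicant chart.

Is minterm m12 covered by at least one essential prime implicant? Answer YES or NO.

Round 0: 0001✓ 0010✓ 0011✓ 0100✓ 0110✓ 1000✓ 1010✓ 1100✓ 1110✓ 1111✓
Round 1: -010✓ -100✓ -110✓ 0-10✓ 00-1 001- 01-0✓ 1-00✓ 1-10✓ 10-0✓ 11-0✓ 111-
Round 2: --10 -1-0 1--0
PIs = {--10, -1-0, 00-1, 001-, 1--0, 111-}
Coverage chart:
  m2: --10,001-
  m3: 00-1,001-
  m4: -1-0 ←essential
  m6: --10,-1-0
  m8: 1--0 ←essential
  m10: --10,1--0
  m12: -1-0,1--0
  m15: 111- ←essential
Essential: -1-0, 1--0, 111-

YES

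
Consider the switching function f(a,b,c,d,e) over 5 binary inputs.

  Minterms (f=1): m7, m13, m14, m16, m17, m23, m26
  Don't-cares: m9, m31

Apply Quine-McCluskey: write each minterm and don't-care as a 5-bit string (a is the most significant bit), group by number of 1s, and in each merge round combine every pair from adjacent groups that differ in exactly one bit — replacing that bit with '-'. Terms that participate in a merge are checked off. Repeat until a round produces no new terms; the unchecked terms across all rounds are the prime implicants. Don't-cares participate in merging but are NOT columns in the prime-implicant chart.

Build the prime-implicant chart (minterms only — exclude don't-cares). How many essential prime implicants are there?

5

[col 0] 00111*, 01001*, 01101*, 01110, 10000*, 10001*, 10111*, 11010, 11111*
[col 1] -0111, 01-01, 1-111, 1000-
Prime implicants: -0111, 01-01, 01110, 1-111, 1000-, 11010
PI chart (minterm → PIs covering it):
  7 | -0111  (sole → essential)
  13 | 01-01  (sole → essential)
  14 | 01110  (sole → essential)
  16 | 1000-  (sole → essential)
  17 | 1000-  (sole → essential)
  23 | -0111,1-111
  26 | 11010  (sole → essential)
Essential prime implicants: -0111, 01-01, 01110, 1000-, 11010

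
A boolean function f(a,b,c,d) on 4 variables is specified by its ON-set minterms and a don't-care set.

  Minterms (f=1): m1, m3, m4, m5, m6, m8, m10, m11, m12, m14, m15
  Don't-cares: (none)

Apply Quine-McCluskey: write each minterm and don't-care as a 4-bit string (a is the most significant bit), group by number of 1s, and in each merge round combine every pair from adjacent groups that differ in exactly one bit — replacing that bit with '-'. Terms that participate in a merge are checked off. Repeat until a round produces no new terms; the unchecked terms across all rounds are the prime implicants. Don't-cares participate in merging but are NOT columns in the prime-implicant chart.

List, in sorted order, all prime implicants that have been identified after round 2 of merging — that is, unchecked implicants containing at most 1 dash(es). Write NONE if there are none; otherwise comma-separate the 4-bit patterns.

size-2^0 implicants → 0001(✓)  0011(✓)  0100(✓)  0101(✓)  0110(✓)  1000(✓)  1010(✓)  1011(✓)  1100(✓)  1110(✓)  1111(✓)
size-2^1 implicants → -011  -100(✓)  -110(✓)  0-01  00-1  01-0(✓)  010-  1-00(✓)  1-10(✓)  1-11(✓)  10-0(✓)  101-(✓)  11-0(✓)  111-(✓)
size-2^2 implicants → -1-0  1--0  1-1-
Unchecked terms (primes): -011, -1-0, 0-01, 00-1, 010-, 1--0, 1-1-

-011, 0-01, 00-1, 010-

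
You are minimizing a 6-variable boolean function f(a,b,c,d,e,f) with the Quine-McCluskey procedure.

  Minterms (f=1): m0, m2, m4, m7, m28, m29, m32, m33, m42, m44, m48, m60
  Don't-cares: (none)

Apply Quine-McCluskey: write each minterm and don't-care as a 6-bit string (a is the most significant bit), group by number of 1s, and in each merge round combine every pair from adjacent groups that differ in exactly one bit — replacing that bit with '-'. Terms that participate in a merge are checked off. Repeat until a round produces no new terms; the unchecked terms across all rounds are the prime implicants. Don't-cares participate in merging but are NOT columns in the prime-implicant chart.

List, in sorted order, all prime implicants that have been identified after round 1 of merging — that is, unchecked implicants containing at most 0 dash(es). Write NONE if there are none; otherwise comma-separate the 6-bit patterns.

size-2^0 implicants → 000000(✓)  000010(✓)  000100(✓)  000111  011100(✓)  011101(✓)  100000(✓)  100001(✓)  101010  101100(✓)  110000(✓)  111100(✓)
size-2^1 implicants → -00000  -11100  000-00  0000-0  01110-  1-0000  1-1100  10000-
Unchecked terms (primes): -00000, -11100, 000-00, 0000-0, 000111, 01110-, 1-0000, 1-1100, 10000-, 101010

000111, 101010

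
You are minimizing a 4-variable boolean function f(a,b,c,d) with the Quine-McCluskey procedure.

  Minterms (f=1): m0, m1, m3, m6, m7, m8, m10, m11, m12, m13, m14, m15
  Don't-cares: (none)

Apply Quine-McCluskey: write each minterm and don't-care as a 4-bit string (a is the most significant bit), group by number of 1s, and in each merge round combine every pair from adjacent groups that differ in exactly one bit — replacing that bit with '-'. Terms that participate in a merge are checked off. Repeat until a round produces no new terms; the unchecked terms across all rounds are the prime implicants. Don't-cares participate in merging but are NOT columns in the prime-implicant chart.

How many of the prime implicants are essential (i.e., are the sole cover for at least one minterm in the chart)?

[col 0] 0000*, 0001*, 0011*, 0110*, 0111*, 1000*, 1010*, 1011*, 1100*, 1101*, 1110*, 1111*
[col 1] -000, -011*, -110*, -111*, 0-11*, 00-1, 000-, 011-*, 1-00*, 1-10*, 1-11*, 10-0*, 101-*, 11-0*, 11-1*, 110-*, 111-*
[col 2] --11, -11-, 1--0, 1-1-, 11--
Prime implicants: --11, -000, -11-, 00-1, 000-, 1--0, 1-1-, 11--
PI chart (minterm → PIs covering it):
  0 | -000,000-
  1 | 00-1,000-
  3 | --11,00-1
  6 | -11-  (sole → essential)
  7 | --11,-11-
  8 | -000,1--0
  10 | 1--0,1-1-
  11 | --11,1-1-
  12 | 1--0,11--
  13 | 11--  (sole → essential)
  14 | -11-,1--0,1-1-,11--
  15 | --11,-11-,1-1-,11--
Essential prime implicants: -11-, 11--

2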